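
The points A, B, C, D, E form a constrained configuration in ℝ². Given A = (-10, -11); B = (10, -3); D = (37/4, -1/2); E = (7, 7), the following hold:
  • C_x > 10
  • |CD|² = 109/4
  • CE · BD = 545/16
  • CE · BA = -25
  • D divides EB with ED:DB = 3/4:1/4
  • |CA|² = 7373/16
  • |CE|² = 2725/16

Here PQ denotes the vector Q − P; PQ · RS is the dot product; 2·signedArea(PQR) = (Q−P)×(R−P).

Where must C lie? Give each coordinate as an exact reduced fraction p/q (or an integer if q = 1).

C = (43/4, -11/2)

1. C_x = 43/4  [CE · BD = 545/16 ∩ CE · BA = -25]
2. C_y = -11/2  [CE · BD = 545/16 ∩ CE · BA = -25]
   → C = (43/4, -11/2)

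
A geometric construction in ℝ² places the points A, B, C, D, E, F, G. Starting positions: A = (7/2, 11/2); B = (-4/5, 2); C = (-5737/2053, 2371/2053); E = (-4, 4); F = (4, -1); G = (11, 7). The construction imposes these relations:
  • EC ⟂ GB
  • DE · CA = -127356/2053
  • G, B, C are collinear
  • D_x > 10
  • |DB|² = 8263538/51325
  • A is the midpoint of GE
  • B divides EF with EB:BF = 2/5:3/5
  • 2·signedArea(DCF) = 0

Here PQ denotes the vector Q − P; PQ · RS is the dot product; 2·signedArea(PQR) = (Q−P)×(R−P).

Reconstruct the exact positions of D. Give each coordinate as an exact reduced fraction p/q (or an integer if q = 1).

1. D_x = 22161/2053  [2·signedArea(DCF) = 0 ∩ DE · CA = -127356/2053]
2. D_y = -6477/2053  [2·signedArea(DCF) = 0 ∩ DE · CA = -127356/2053]
   → D = (22161/2053, -6477/2053)

D = (22161/2053, -6477/2053)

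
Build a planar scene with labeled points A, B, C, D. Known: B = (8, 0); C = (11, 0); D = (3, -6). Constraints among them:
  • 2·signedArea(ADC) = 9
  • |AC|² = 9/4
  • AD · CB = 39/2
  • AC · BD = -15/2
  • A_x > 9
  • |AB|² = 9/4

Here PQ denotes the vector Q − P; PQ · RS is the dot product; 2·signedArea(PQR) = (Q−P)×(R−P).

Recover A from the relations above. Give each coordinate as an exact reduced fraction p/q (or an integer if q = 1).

A = (19/2, 0)

1. A_x = 19/2  [2·signedArea(ADC) = 9 ∩ AD · CB = 39/2]
2. A_y = 0  [2·signedArea(ADC) = 9 ∩ AD · CB = 39/2]
   → A = (19/2, 0)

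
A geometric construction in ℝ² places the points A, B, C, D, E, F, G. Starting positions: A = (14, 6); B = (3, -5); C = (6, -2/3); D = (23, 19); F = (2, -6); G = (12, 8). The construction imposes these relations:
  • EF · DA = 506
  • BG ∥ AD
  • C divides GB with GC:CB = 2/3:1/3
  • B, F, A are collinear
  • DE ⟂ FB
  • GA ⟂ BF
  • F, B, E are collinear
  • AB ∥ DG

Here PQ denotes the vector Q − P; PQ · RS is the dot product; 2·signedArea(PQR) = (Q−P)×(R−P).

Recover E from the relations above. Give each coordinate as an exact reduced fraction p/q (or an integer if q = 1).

1. E_x = 25  [F, B, E are collinear ∩ DE ⟂ FB]
2. E_y = 17  [F, B, E are collinear ∩ DE ⟂ FB]
   → E = (25, 17)

E = (25, 17)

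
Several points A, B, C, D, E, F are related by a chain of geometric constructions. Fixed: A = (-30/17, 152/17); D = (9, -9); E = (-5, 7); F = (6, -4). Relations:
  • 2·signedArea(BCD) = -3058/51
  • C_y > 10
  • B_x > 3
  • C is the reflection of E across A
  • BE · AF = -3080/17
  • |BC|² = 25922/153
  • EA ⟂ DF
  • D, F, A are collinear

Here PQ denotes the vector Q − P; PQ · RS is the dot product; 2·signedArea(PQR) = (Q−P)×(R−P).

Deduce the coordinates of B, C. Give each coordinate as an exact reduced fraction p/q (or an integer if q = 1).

1. C_x = 25/17  [C is the reflection of E across A]
2. C_y = 185/17  [C is the reflection of E across A]
   → C = (25/17, 185/17)
3. B_x = 10/3  [BE · AF = -3080/17 ∩ 2·signedArea(BCD) = -3058/51]
4. B_y = -2  [BE · AF = -3080/17 ∩ 2·signedArea(BCD) = -3058/51]
   → B = (10/3, -2)

B = (10/3, -2)
C = (25/17, 185/17)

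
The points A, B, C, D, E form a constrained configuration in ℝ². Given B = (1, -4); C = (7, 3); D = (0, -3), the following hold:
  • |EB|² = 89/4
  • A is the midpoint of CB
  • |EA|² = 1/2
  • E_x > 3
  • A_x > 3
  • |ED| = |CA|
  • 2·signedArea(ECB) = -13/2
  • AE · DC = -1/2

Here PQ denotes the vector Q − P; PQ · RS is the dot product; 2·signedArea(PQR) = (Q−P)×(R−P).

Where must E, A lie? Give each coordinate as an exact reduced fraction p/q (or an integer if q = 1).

1. E_x = 7/2  [line 7·x + -6·y + -49/2 = 0 ∩ |EB|² = 89/4]
2. E_y = 0  [line 7·x + -6·y + -49/2 = 0 ∩ |EB|² = 89/4]
   → E = (7/2, 0)
3. A_x = 4  [A is the midpoint of CB]
4. A_y = -1/2  [A is the midpoint of CB]
   → A = (4, -1/2)

A = (4, -1/2)
E = (7/2, 0)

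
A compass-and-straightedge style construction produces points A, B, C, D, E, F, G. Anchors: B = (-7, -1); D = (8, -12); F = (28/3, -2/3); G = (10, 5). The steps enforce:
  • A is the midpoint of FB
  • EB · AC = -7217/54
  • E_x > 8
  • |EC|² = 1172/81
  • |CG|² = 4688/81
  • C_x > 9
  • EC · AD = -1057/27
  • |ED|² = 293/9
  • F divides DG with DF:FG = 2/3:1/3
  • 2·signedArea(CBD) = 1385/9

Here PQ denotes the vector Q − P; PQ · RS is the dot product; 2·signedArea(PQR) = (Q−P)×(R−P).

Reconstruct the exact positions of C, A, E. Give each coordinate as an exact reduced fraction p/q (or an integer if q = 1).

1. C_x = 82/9  [line 11·x + 15·y + -557/9 = 0 ∩ |CG|² = 4688/81]
2. C_y = -23/9  [line 11·x + 15·y + -557/9 = 0 ∩ |CG|² = 4688/81]
   → C = (82/9, -23/9)
3. A_x = 7/6  [A is the midpoint of FB]
4. A_y = -5/6  [A is the midpoint of FB]
   → A = (7/6, -5/6)
5. E_x = 26/3  [EC · AD = -1057/27 ∩ EB · AC = -7217/54]
6. E_y = -19/3  [EC · AD = -1057/27 ∩ EB · AC = -7217/54]
   → E = (26/3, -19/3)

A = (7/6, -5/6)
C = (82/9, -23/9)
E = (26/3, -19/3)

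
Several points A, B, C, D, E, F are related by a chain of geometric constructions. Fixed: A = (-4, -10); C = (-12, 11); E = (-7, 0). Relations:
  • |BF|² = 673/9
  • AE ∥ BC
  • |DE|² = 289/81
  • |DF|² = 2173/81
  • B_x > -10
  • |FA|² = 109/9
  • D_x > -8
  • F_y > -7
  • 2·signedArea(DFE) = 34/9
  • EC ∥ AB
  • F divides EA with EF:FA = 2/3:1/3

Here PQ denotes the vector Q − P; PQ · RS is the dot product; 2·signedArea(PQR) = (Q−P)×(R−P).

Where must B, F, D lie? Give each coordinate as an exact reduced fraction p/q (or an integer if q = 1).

B = (-9, 1)
D = (-7, -17/9)
F = (-5, -20/3)

1. B_x = -9  [AE ∥ BC ∩ EC ∥ AB]
2. B_y = 1  [AE ∥ BC ∩ EC ∥ AB]
   → B = (-9, 1)
3. F_x = -5  [F divides EA with EF:FA = 2/3:1/3]
4. F_y = -20/3  [F divides EA with EF:FA = 2/3:1/3]
   → F = (-5, -20/3)
5. D_x = -7  [line -20/3·x + -2·y + -454/9 = 0 ∩ |DE|² = 289/81]
6. D_y = -17/9  [line -20/3·x + -2·y + -454/9 = 0 ∩ |DE|² = 289/81]
   → D = (-7, -17/9)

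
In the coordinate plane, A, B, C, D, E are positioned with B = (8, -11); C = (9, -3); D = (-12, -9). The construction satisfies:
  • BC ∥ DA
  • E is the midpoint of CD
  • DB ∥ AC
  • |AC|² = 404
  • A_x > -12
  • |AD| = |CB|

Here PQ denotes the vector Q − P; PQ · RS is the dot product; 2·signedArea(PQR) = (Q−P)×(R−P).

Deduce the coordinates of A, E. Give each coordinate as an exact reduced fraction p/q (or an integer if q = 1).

1. A_x = -11  [DB ∥ AC ∩ BC ∥ DA]
2. A_y = -1  [DB ∥ AC ∩ BC ∥ DA]
   → A = (-11, -1)
3. E_x = -3/2  [E is the midpoint of CD]
4. E_y = -6  [E is the midpoint of CD]
   → E = (-3/2, -6)

A = (-11, -1)
E = (-3/2, -6)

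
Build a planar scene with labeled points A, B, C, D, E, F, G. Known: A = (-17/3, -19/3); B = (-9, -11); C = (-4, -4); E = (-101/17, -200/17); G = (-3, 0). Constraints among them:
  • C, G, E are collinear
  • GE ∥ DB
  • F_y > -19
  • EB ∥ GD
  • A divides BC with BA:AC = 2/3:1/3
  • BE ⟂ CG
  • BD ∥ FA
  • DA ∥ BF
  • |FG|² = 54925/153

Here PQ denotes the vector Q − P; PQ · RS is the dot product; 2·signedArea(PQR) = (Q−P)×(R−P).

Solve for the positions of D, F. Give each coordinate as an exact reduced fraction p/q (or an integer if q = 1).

1. D_x = -103/17  [GE ∥ DB ∩ EB ∥ GD]
2. D_y = 13/17  [GE ∥ DB ∩ EB ∥ GD]
   → D = (-103/17, 13/17)
3. F_x = -439/51  [BD ∥ FA ∩ DA ∥ BF]
4. F_y = -923/51  [BD ∥ FA ∩ DA ∥ BF]
   → F = (-439/51, -923/51)

D = (-103/17, 13/17)
F = (-439/51, -923/51)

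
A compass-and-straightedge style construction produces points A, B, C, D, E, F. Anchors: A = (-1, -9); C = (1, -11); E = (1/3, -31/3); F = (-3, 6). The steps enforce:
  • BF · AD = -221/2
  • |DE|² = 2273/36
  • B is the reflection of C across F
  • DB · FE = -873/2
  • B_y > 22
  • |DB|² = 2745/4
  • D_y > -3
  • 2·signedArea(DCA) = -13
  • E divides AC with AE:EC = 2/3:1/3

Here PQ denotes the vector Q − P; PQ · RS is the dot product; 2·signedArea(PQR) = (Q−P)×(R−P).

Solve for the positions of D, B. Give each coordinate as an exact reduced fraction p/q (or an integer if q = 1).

B = (-7, 23)
D = (-1, -5/2)

1. D_x = -1  [line -2·x + -2·y + -7 = 0 ∩ |DE|² = 2273/36]
2. D_y = -5/2  [line -2·x + -2·y + -7 = 0 ∩ |DE|² = 2273/36]
   → D = (-1, -5/2)
3. B_x = -7  [B is the reflection of C across F]
4. B_y = 23  [B is the reflection of C across F]
   → B = (-7, 23)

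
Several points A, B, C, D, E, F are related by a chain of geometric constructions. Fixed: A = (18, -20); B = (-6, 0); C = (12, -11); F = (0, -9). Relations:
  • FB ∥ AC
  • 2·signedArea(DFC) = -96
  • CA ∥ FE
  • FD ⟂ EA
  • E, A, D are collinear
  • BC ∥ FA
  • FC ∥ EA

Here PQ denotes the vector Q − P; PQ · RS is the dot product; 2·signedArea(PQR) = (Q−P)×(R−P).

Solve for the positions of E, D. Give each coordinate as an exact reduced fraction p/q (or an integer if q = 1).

D = (-48/37, -621/37)
E = (6, -18)

1. E_x = 6  [FC ∥ EA ∩ CA ∥ FE]
2. E_y = -18  [FC ∥ EA ∩ CA ∥ FE]
   → E = (6, -18)
3. D_x = -48/37  [E, A, D are collinear ∩ FD ⟂ EA]
4. D_y = -621/37  [E, A, D are collinear ∩ FD ⟂ EA]
   → D = (-48/37, -621/37)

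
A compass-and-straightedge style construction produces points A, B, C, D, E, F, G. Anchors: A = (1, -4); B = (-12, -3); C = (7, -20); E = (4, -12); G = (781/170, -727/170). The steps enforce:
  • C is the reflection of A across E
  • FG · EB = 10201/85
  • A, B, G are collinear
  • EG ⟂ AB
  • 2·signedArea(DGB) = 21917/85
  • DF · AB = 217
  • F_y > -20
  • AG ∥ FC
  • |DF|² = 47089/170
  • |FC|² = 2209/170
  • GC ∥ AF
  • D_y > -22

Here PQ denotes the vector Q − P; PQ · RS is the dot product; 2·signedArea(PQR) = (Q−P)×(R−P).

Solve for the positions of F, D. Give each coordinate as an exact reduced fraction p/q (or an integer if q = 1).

D = (20, -21)
F = (579/170, -3353/170)

1. F_x = 579/170  [AG ∥ FC ∩ GC ∥ AF]
2. F_y = -3353/170  [AG ∥ FC ∩ GC ∥ AF]
   → F = (579/170, -3353/170)
3. D_x = 20  [DF · AB = 217 ∩ 2·signedArea(DGB) = 21917/85]
4. D_y = -21  [DF · AB = 217 ∩ 2·signedArea(DGB) = 21917/85]
   → D = (20, -21)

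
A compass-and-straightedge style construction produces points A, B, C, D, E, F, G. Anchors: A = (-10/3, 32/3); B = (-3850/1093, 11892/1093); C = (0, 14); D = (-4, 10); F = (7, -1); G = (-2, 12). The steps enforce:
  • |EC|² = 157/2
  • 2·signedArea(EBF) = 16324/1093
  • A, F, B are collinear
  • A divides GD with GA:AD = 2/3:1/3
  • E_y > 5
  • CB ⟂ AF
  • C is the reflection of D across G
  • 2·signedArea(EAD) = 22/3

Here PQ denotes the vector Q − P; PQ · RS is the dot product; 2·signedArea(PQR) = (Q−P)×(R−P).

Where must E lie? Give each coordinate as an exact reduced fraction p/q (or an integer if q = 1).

E = (5/2, 11/2)

1. E_x = 5/2  [2·signedArea(EAD) = 22/3 ∩ 2·signedArea(EBF) = 16324/1093]
2. E_y = 11/2  [2·signedArea(EAD) = 22/3 ∩ 2·signedArea(EBF) = 16324/1093]
   → E = (5/2, 11/2)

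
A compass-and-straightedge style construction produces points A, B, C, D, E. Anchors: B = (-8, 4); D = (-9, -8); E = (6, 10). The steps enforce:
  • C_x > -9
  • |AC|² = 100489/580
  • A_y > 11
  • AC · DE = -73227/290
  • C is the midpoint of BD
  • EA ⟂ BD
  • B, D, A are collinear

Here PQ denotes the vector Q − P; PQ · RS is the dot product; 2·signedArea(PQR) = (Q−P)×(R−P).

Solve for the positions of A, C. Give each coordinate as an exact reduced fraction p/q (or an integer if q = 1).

1. A_x = -1074/145  [B, D, A are collinear ∩ EA ⟂ BD]
2. A_y = 1612/145  [B, D, A are collinear ∩ EA ⟂ BD]
   → A = (-1074/145, 1612/145)
3. C_x = -17/2  [C is the midpoint of BD]
4. C_y = -2  [C is the midpoint of BD]
   → C = (-17/2, -2)

A = (-1074/145, 1612/145)
C = (-17/2, -2)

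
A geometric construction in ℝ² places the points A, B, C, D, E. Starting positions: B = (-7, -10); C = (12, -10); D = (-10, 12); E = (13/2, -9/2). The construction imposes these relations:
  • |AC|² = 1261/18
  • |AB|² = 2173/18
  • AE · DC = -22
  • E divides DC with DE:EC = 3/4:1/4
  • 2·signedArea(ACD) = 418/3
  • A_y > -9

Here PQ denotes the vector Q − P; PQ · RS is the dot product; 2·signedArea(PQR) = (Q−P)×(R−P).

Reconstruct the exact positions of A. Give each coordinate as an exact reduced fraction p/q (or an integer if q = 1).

A = (23/6, -49/6)

1. A_x = 23/6  [2·signedArea(ACD) = 418/3 ∩ AE · DC = -22]
2. A_y = -49/6  [2·signedArea(ACD) = 418/3 ∩ AE · DC = -22]
   → A = (23/6, -49/6)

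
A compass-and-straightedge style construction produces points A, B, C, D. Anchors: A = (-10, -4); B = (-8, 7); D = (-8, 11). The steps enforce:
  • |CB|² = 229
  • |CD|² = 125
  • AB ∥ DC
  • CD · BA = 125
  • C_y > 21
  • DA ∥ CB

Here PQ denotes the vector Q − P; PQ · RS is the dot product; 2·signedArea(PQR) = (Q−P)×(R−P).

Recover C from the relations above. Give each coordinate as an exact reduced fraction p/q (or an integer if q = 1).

C = (-6, 22)

1. C_x = -6  [DA ∥ CB ∩ AB ∥ DC]
2. C_y = 22  [DA ∥ CB ∩ AB ∥ DC]
   → C = (-6, 22)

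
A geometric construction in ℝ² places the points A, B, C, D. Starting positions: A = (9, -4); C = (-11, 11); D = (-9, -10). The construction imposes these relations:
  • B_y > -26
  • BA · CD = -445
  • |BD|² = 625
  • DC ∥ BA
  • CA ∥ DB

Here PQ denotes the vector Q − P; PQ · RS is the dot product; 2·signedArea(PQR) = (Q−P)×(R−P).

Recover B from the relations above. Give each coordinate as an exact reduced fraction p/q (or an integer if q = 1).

1. B_x = 11  [DC ∥ BA ∩ CA ∥ DB]
2. B_y = -25  [DC ∥ BA ∩ CA ∥ DB]
   → B = (11, -25)

B = (11, -25)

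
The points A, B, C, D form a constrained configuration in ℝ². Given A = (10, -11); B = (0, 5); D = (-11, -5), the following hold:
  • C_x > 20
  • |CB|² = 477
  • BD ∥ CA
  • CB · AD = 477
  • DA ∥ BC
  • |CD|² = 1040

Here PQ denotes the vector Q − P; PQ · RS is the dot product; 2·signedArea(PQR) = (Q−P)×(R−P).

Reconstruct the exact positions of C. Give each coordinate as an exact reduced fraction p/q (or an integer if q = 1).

1. C_x = 21  [BD ∥ CA ∩ DA ∥ BC]
2. C_y = -1  [BD ∥ CA ∩ DA ∥ BC]
   → C = (21, -1)

C = (21, -1)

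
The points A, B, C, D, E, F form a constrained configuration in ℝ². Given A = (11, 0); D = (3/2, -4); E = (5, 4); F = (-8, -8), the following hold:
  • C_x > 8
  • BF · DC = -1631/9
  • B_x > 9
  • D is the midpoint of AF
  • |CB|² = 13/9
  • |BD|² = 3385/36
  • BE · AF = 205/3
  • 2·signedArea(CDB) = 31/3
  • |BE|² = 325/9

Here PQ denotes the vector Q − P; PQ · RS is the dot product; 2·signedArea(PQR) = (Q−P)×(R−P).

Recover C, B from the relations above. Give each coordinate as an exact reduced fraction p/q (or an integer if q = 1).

1. B_x = 10  [line 19·x + 8·y + -586/3 = 0 ∩ |BE|² = 325/9]
2. B_y = 2/3  [line 19·x + 8·y + -586/3 = 0 ∩ |BE|² = 325/9]
   → B = (10, 2/3)
3. C_x = 9  [2·signedArea(CDB) = 31/3 ∩ BF · DC = -1631/9]
4. C_y = 4/3  [2·signedArea(CDB) = 31/3 ∩ BF · DC = -1631/9]
   → C = (9, 4/3)

B = (10, 2/3)
C = (9, 4/3)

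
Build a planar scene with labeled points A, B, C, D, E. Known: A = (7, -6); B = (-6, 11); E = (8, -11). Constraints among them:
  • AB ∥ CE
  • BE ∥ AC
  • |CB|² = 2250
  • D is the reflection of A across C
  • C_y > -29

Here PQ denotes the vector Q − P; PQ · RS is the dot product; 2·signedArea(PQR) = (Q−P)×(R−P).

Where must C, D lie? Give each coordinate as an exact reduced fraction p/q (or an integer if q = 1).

1. C_x = 21  [AB ∥ CE ∩ BE ∥ AC]
2. C_y = -28  [AB ∥ CE ∩ BE ∥ AC]
   → C = (21, -28)
3. D_x = 35  [D is the reflection of A across C]
4. D_y = -50  [D is the reflection of A across C]
   → D = (35, -50)

C = (21, -28)
D = (35, -50)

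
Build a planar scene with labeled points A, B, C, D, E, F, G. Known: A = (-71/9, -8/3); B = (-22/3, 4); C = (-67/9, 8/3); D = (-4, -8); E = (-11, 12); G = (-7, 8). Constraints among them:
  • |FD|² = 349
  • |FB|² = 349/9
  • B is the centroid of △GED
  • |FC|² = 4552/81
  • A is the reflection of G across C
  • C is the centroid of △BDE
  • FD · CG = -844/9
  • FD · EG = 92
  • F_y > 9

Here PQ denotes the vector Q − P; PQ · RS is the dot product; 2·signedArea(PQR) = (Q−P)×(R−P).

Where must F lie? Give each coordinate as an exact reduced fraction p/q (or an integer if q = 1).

F = (-9, 10)

1. F_x = -9  [FD · CG = -844/9 ∩ FD · EG = 92]
2. F_y = 10  [FD · CG = -844/9 ∩ FD · EG = 92]
   → F = (-9, 10)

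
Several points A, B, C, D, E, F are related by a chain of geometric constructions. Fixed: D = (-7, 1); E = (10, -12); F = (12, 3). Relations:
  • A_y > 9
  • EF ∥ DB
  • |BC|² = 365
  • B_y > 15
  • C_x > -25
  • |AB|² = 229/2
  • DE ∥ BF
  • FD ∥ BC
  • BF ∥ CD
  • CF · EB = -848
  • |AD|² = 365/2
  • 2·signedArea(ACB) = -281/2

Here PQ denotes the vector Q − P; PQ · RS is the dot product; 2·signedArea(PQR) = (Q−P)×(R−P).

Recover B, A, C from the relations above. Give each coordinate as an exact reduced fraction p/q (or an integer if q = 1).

A = (7/2, 19/2)
B = (-5, 16)
C = (-24, 14)

1. B_x = -5  [DE ∥ BF ∩ EF ∥ DB]
2. B_y = 16  [DE ∥ BF ∩ EF ∥ DB]
   → B = (-5, 16)
3. C_x = -24  [BF ∥ CD ∩ FD ∥ BC]
4. C_y = 14  [BF ∥ CD ∩ FD ∥ BC]
   → C = (-24, 14)
5. A_x = 7/2  [line -2·x + 19·y + -347/2 = 0 ∩ |AD|² = 365/2]
6. A_y = 19/2  [line -2·x + 19·y + -347/2 = 0 ∩ |AD|² = 365/2]
   → A = (7/2, 19/2)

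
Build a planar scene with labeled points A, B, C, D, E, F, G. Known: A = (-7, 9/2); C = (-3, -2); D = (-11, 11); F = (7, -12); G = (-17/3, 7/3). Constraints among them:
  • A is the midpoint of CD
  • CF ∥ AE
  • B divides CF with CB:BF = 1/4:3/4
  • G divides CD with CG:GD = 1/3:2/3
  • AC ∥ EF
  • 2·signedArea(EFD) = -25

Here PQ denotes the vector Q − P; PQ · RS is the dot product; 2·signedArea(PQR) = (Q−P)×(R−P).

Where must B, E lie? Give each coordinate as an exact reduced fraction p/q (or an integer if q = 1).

1. B_x = -1/2  [B divides CF with CB:BF = 1/4:3/4]
2. B_y = -9/2  [B divides CF with CB:BF = 1/4:3/4]
   → B = (-1/2, -9/2)
3. E_x = 3  [AC ∥ EF ∩ CF ∥ AE]
4. E_y = -11/2  [AC ∥ EF ∩ CF ∥ AE]
   → E = (3, -11/2)

B = (-1/2, -9/2)
E = (3, -11/2)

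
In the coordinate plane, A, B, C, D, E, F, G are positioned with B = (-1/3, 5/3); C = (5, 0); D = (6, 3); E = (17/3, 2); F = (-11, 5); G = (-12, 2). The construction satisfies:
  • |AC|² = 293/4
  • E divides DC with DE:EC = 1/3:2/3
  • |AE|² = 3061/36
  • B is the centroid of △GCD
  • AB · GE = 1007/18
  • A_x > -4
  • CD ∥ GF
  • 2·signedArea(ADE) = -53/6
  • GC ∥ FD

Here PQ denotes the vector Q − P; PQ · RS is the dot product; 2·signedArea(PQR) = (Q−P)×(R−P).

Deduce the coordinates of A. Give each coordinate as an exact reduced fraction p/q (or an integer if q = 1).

1. A_x = -7/2  [2·signedArea(ADE) = -53/6 ∩ AB · GE = 1007/18]
2. A_y = 1  [2·signedArea(ADE) = -53/6 ∩ AB · GE = 1007/18]
   → A = (-7/2, 1)

A = (-7/2, 1)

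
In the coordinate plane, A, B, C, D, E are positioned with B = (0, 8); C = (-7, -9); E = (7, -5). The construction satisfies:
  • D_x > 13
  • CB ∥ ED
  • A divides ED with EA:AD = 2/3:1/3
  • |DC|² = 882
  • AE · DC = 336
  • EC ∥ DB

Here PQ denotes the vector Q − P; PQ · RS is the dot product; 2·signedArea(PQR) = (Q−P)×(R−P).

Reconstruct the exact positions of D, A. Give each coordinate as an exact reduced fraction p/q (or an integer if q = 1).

A = (35/3, 19/3)
D = (14, 12)

1. D_x = 14  [EC ∥ DB ∩ CB ∥ ED]
2. D_y = 12  [EC ∥ DB ∩ CB ∥ ED]
   → D = (14, 12)
3. A_x = 35/3  [A divides ED with EA:AD = 2/3:1/3]
4. A_y = 19/3  [A divides ED with EA:AD = 2/3:1/3]
   → A = (35/3, 19/3)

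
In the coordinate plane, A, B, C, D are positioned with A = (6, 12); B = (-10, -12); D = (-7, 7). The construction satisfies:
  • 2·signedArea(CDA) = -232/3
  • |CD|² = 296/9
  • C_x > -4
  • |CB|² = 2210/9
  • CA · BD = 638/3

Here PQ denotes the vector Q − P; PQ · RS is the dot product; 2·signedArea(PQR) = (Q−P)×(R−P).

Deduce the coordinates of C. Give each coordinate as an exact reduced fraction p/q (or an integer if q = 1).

C = (-11/3, 7/3)

1. C_x = -11/3  [2·signedArea(CDA) = -232/3 ∩ CA · BD = 638/3]
2. C_y = 7/3  [2·signedArea(CDA) = -232/3 ∩ CA · BD = 638/3]
   → C = (-11/3, 7/3)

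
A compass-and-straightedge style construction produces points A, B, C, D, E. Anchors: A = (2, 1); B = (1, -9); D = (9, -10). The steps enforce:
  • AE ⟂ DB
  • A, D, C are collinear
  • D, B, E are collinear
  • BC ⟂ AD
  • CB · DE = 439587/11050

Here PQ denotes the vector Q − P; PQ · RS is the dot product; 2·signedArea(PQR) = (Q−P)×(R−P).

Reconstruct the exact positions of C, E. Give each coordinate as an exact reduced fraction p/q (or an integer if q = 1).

1. C_x = 1061/170  [A, D, C are collinear ∩ BC ⟂ AD]
2. C_y = -963/170  [A, D, C are collinear ∩ BC ⟂ AD]
   → C = (1061/170, -963/170)
3. E_x = 49/65  [D, B, E are collinear ∩ AE ⟂ DB]
4. E_y = -583/65  [D, B, E are collinear ∩ AE ⟂ DB]
   → E = (49/65, -583/65)

C = (1061/170, -963/170)
E = (49/65, -583/65)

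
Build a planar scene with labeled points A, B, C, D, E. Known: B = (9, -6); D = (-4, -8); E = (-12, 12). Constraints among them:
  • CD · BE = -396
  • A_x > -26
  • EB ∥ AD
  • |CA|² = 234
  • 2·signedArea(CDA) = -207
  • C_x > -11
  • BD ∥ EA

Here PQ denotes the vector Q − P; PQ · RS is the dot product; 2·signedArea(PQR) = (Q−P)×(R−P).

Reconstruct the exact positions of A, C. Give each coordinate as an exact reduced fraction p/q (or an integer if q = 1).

A = (-25, 10)
C = (-10, 7)

1. A_x = -25  [EB ∥ AD ∩ BD ∥ EA]
2. A_y = 10  [EB ∥ AD ∩ BD ∥ EA]
   → A = (-25, 10)
3. C_x = -10  [2·signedArea(CDA) = -207 ∩ CD · BE = -396]
4. C_y = 7  [2·signedArea(CDA) = -207 ∩ CD · BE = -396]
   → C = (-10, 7)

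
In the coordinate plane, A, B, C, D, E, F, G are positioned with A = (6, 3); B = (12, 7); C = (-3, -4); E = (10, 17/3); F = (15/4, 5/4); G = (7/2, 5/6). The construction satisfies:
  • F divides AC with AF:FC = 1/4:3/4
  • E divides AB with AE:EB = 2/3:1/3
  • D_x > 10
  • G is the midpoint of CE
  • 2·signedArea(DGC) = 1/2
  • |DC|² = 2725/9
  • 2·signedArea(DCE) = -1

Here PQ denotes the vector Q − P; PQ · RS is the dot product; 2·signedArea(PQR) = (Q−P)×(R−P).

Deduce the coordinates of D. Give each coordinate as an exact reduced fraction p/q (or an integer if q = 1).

1. D_x = 11  [line -29/3·x + 13·y + 24 = 0 ∩ |DC|² = 2725/9]
2. D_y = 19/3  [line -29/3·x + 13·y + 24 = 0 ∩ |DC|² = 2725/9]
   → D = (11, 19/3)

D = (11, 19/3)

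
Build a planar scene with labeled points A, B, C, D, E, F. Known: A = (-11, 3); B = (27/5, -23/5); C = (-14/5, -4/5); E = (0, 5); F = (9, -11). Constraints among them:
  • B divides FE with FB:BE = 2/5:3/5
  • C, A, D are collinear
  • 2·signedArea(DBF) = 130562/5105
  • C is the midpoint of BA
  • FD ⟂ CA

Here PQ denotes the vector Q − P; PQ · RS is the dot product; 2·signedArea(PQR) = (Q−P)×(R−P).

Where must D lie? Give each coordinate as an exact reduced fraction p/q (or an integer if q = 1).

D = (11032/1021, -7254/1021)

1. D_x = 11032/1021  [C, A, D are collinear ∩ FD ⟂ CA]
2. D_y = -7254/1021  [C, A, D are collinear ∩ FD ⟂ CA]
   → D = (11032/1021, -7254/1021)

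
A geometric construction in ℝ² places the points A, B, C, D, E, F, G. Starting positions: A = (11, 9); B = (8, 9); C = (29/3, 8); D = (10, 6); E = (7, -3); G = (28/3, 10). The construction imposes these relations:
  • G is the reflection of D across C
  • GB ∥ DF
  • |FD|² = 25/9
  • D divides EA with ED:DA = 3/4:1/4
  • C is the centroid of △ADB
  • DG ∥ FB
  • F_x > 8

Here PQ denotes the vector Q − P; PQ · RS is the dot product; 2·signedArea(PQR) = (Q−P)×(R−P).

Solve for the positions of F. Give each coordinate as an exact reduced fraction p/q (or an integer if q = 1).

1. F_x = 26/3  [DG ∥ FB ∩ GB ∥ DF]
2. F_y = 5  [DG ∥ FB ∩ GB ∥ DF]
   → F = (26/3, 5)

F = (26/3, 5)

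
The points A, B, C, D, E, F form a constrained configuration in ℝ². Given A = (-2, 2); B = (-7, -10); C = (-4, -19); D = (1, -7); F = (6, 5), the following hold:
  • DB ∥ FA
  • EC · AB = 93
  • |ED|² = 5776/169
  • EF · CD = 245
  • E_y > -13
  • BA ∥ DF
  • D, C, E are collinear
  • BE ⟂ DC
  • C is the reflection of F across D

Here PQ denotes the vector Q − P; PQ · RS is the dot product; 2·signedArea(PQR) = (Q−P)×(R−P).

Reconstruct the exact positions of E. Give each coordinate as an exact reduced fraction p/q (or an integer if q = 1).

1. E_x = -211/169  [D, C, E are collinear ∩ BE ⟂ DC]
2. E_y = -2095/169  [D, C, E are collinear ∩ BE ⟂ DC]
   → E = (-211/169, -2095/169)

E = (-211/169, -2095/169)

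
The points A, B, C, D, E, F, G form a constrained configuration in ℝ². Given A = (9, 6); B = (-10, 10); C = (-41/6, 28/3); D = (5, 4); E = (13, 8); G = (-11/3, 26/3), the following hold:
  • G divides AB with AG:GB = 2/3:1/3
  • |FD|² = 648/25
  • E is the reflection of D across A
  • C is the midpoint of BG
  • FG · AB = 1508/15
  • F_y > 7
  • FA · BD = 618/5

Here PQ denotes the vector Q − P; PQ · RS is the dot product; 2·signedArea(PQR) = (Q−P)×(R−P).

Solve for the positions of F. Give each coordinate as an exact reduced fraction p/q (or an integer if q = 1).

F = (7/5, 38/5)

1. F_x = 7/5  [FG · AB = 1508/15 ∩ FA · BD = 618/5]
2. F_y = 38/5  [FG · AB = 1508/15 ∩ FA · BD = 618/5]
   → F = (7/5, 38/5)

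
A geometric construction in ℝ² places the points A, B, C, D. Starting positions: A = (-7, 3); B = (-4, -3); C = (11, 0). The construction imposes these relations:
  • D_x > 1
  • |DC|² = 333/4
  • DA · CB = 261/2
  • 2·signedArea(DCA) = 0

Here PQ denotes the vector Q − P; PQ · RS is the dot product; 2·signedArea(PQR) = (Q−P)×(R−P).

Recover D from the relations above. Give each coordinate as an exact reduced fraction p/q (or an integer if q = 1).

D = (2, 3/2)

1. D_x = 2  [2·signedArea(DCA) = 0 ∩ DA · CB = 261/2]
2. D_y = 3/2  [2·signedArea(DCA) = 0 ∩ DA · CB = 261/2]
   → D = (2, 3/2)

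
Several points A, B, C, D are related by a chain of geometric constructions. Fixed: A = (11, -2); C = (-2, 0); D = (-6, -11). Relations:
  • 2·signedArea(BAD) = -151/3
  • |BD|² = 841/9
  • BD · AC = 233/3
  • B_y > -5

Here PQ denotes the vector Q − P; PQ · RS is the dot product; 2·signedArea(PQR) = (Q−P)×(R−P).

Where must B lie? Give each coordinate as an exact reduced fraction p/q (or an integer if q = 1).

B = (1, -13/3)

1. B_x = 1  [2·signedArea(BAD) = -151/3 ∩ BD · AC = 233/3]
2. B_y = -13/3  [2·signedArea(BAD) = -151/3 ∩ BD · AC = 233/3]
   → B = (1, -13/3)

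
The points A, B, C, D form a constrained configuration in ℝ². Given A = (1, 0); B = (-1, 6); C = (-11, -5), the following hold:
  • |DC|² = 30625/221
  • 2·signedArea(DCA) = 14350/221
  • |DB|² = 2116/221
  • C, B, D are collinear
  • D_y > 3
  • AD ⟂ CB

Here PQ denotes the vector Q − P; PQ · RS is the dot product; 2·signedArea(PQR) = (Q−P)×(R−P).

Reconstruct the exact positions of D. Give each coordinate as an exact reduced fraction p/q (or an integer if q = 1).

1. D_x = -681/221  [C, B, D are collinear ∩ AD ⟂ CB]
2. D_y = 820/221  [C, B, D are collinear ∩ AD ⟂ CB]
   → D = (-681/221, 820/221)

D = (-681/221, 820/221)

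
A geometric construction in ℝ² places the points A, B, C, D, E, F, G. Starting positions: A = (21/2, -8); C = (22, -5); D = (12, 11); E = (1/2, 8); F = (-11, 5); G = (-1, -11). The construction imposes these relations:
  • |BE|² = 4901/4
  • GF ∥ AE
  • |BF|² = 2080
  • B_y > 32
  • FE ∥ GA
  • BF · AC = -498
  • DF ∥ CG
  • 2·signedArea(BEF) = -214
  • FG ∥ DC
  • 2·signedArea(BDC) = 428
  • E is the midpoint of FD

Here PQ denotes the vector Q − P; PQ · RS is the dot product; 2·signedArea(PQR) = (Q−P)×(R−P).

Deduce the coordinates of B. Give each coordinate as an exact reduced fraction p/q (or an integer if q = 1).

B = (25, 33)

1. B_x = 25  [2·signedArea(BEF) = -214 ∩ BF · AC = -498]
2. B_y = 33  [2·signedArea(BEF) = -214 ∩ BF · AC = -498]
   → B = (25, 33)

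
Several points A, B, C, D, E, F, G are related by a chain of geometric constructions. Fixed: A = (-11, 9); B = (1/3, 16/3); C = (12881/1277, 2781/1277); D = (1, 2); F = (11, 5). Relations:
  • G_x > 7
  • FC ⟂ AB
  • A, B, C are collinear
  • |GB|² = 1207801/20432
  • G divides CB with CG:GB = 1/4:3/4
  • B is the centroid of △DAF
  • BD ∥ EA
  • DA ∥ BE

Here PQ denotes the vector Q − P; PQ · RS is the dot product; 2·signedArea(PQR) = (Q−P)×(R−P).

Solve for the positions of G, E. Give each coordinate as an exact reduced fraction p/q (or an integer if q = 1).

1. G_x = 58603/7662  [G divides CB with CG:GB = 1/4:3/4]
2. G_y = 45461/15324  [G divides CB with CG:GB = 1/4:3/4]
   → G = (58603/7662, 45461/15324)
3. E_x = -35/3  [BD ∥ EA ∩ DA ∥ BE]
4. E_y = 37/3  [BD ∥ EA ∩ DA ∥ BE]
   → E = (-35/3, 37/3)

E = (-35/3, 37/3)
G = (58603/7662, 45461/15324)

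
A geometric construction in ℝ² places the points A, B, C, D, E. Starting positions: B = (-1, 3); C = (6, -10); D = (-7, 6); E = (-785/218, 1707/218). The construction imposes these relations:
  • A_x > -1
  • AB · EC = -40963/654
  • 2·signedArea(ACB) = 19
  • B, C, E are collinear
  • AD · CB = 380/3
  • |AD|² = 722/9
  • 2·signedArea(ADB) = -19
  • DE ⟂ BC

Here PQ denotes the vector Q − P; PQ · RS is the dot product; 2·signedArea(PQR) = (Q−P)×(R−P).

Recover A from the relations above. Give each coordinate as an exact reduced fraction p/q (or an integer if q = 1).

A = (-2/3, -1/3)

1. A_x = -2/3  [2·signedArea(ADB) = -19 ∩ AB · EC = -40963/654]
2. A_y = -1/3  [2·signedArea(ADB) = -19 ∩ AB · EC = -40963/654]
   → A = (-2/3, -1/3)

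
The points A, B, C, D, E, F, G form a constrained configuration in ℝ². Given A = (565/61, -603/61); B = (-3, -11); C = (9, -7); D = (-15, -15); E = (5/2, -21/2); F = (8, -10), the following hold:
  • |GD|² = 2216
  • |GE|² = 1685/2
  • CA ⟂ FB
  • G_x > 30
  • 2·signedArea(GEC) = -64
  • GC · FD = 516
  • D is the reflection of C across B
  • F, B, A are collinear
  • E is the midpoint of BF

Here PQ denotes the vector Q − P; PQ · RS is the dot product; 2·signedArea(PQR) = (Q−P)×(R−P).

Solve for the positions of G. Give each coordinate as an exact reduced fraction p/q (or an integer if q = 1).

G = (31, -5)

1. G_x = 31  [2·signedArea(GEC) = -64 ∩ GC · FD = 516]
2. G_y = -5  [2·signedArea(GEC) = -64 ∩ GC · FD = 516]
   → G = (31, -5)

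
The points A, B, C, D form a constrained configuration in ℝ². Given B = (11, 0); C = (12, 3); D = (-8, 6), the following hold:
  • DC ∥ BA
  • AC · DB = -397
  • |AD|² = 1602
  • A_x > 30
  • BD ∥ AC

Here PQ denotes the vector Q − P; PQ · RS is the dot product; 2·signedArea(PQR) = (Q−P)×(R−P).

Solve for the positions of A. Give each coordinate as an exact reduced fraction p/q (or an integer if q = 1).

A = (31, -3)

1. A_x = 31  [BD ∥ AC ∩ DC ∥ BA]
2. A_y = -3  [BD ∥ AC ∩ DC ∥ BA]
   → A = (31, -3)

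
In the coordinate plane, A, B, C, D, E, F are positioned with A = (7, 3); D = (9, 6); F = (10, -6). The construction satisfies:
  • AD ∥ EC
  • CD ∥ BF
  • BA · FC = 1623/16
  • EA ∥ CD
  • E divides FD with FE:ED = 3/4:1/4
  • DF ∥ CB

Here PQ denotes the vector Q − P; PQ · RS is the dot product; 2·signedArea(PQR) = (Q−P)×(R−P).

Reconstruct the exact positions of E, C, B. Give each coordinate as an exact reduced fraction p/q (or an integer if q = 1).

B = (49/4, -6)
C = (45/4, 6)
E = (37/4, 3)

1. E_x = 37/4  [E divides FD with FE:ED = 3/4:1/4]
2. E_y = 3  [E divides FD with FE:ED = 3/4:1/4]
   → E = (37/4, 3)
3. C_x = 45/4  [EA ∥ CD ∩ AD ∥ EC]
4. C_y = 6  [EA ∥ CD ∩ AD ∥ EC]
   → C = (45/4, 6)
5. B_x = 49/4  [CD ∥ BF ∩ DF ∥ CB]
6. B_y = -6  [CD ∥ BF ∩ DF ∥ CB]
   → B = (49/4, -6)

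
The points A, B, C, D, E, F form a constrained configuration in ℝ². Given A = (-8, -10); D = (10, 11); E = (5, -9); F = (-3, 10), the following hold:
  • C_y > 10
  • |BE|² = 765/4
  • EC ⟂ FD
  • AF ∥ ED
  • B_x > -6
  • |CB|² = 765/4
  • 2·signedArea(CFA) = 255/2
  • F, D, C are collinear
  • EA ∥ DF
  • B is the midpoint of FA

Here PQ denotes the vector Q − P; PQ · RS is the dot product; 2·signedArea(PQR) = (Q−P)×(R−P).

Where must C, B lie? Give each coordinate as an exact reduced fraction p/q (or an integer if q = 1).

B = (-11/2, 0)
C = (7/2, 21/2)

1. C_x = 7/2  [F, D, C are collinear ∩ EC ⟂ FD]
2. C_y = 21/2  [F, D, C are collinear ∩ EC ⟂ FD]
   → C = (7/2, 21/2)
3. B_x = -11/2  [B is the midpoint of FA]
4. B_y = 0  [B is the midpoint of FA]
   → B = (-11/2, 0)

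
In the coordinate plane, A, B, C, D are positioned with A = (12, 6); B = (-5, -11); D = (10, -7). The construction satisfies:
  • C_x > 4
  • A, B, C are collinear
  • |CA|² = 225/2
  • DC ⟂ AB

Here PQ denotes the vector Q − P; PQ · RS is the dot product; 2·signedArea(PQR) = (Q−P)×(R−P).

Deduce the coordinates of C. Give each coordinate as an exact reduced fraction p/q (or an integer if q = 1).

1. C_x = 9/2  [A, B, C are collinear ∩ DC ⟂ AB]
2. C_y = -3/2  [A, B, C are collinear ∩ DC ⟂ AB]
   → C = (9/2, -3/2)

C = (9/2, -3/2)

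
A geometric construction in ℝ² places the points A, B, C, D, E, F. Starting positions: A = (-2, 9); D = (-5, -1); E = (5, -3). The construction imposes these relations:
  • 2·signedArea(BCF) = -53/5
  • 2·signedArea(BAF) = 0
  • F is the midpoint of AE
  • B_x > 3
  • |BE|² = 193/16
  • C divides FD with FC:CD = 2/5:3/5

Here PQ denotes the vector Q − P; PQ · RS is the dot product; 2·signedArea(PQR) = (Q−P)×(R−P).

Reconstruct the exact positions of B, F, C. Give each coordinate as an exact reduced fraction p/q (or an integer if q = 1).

1. F_x = 3/2  [F is the midpoint of AE]
2. F_y = 3  [F is the midpoint of AE]
   → F = (3/2, 3)
3. C_x = -11/10  [C divides FD with FC:CD = 2/5:3/5]
4. C_y = 7/5  [C divides FD with FC:CD = 2/5:3/5]
   → C = (-11/10, 7/5)
5. B_x = 13/4  [2·signedArea(BAF) = 0 ∩ 2·signedArea(BCF) = -53/5]
6. B_y = 0  [2·signedArea(BAF) = 0 ∩ 2·signedArea(BCF) = -53/5]
   → B = (13/4, 0)

B = (13/4, 0)
C = (-11/10, 7/5)
F = (3/2, 3)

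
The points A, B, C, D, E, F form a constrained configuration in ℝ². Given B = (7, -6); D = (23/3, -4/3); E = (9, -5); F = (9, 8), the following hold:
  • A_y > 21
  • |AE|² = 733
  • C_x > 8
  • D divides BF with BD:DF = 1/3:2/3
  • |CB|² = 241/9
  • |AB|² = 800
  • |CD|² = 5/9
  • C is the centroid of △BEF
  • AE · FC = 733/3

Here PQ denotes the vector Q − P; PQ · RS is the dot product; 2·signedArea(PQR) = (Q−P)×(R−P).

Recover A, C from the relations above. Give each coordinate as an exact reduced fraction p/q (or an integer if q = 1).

1. C_x = 25/3  [C is the centroid of △BEF]
2. C_y = -1  [C is the centroid of △BEF]
   → C = (25/3, -1)
3. A_x = 11  [line 2/3·x + 9·y + -616/3 = 0 ∩ |AE|² = 733]
4. A_y = 22  [line 2/3·x + 9·y + -616/3 = 0 ∩ |AE|² = 733]
   → A = (11, 22)

A = (11, 22)
C = (25/3, -1)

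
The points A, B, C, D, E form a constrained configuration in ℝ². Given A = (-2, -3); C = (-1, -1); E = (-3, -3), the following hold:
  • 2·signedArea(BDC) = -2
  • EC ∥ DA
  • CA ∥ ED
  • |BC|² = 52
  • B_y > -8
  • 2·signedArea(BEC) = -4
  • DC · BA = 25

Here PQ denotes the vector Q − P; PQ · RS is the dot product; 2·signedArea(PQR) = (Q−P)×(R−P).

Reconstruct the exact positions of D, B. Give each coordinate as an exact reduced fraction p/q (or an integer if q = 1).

1. D_x = -4  [EC ∥ DA ∩ CA ∥ ED]
2. D_y = -5  [EC ∥ DA ∩ CA ∥ ED]
   → D = (-4, -5)
3. B_x = -5  [2·signedArea(BEC) = -4 ∩ DC · BA = 25]
4. B_y = -7  [2·signedArea(BEC) = -4 ∩ DC · BA = 25]
   → B = (-5, -7)

B = (-5, -7)
D = (-4, -5)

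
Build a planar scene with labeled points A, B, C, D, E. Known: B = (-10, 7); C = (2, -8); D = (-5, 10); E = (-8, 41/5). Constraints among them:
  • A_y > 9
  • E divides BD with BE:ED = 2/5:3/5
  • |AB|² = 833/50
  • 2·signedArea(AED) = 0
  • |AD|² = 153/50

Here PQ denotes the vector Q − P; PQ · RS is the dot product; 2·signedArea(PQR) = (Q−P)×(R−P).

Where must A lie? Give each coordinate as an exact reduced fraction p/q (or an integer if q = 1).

1. A_x = -13/2  [line -9/5·x + 3·y + -39 = 0 ∩ |AB|² = 833/50]
2. A_y = 91/10  [line -9/5·x + 3·y + -39 = 0 ∩ |AB|² = 833/50]
   → A = (-13/2, 91/10)

A = (-13/2, 91/10)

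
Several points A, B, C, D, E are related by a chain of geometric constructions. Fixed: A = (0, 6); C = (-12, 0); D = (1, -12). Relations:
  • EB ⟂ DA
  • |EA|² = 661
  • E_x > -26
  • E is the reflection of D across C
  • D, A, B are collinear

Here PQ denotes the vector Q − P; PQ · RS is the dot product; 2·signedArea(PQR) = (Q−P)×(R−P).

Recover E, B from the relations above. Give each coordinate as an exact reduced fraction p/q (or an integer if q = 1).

1. E_x = -25  [E is the reflection of D across C]
2. E_y = 12  [E is the reflection of D across C]
   → E = (-25, 12)
3. B_x = -133/325  [D, A, B are collinear ∩ EB ⟂ DA]
4. B_y = 4344/325  [D, A, B are collinear ∩ EB ⟂ DA]
   → B = (-133/325, 4344/325)

B = (-133/325, 4344/325)
E = (-25, 12)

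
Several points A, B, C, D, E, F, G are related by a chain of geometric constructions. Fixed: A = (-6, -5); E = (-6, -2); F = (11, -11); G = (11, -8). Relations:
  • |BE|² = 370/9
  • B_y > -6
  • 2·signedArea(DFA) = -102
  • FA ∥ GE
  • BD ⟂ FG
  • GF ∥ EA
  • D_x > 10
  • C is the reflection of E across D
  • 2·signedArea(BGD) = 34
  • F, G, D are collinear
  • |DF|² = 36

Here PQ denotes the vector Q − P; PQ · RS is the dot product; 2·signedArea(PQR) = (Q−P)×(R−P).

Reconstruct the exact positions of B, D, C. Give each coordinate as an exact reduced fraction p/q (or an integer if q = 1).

B = (-1/3, -5)
C = (28, -8)
D = (11, -5)

1. D_x = 11  [F, G, D are collinear ∩ 2·signedArea(DFA) = -102]
2. D_y = -5  [F, G, D are collinear ∩ 2·signedArea(DFA) = -102]
   → D = (11, -5)
3. C_x = 28  [C is the reflection of E across D]
4. C_y = -8  [C is the reflection of E across D]
   → C = (28, -8)
5. B_x = -1/3  [2·signedArea(BGD) = 34 ∩ BD ⟂ FG]
6. B_y = -5  [2·signedArea(BGD) = 34 ∩ BD ⟂ FG]
   → B = (-1/3, -5)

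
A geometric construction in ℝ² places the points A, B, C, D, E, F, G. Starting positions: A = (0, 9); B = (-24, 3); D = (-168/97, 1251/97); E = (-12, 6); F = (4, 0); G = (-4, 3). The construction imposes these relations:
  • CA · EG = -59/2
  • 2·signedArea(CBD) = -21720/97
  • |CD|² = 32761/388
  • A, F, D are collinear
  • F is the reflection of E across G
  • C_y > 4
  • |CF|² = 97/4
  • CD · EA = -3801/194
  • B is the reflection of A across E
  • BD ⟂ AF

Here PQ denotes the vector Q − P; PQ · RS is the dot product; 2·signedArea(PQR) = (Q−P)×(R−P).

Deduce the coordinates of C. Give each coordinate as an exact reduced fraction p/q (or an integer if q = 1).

1. C_x = 2  [2·signedArea(CBD) = -21720/97 ∩ CD · EA = -3801/194]
2. C_y = 9/2  [2·signedArea(CBD) = -21720/97 ∩ CD · EA = -3801/194]
   → C = (2, 9/2)

C = (2, 9/2)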